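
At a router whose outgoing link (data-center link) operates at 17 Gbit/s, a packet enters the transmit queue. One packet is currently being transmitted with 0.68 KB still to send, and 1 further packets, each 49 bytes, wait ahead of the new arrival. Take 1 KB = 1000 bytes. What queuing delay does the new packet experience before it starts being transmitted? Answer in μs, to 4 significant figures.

0.3431 μs

Each queued packet: L/R = 392/17000000000 = 0.0230588 μs.
1 queued → 0.0230588 μs.
Plus remaining 5440 bits of current packet: 0.32 μs.
Queuing delay = 0.3431 μs.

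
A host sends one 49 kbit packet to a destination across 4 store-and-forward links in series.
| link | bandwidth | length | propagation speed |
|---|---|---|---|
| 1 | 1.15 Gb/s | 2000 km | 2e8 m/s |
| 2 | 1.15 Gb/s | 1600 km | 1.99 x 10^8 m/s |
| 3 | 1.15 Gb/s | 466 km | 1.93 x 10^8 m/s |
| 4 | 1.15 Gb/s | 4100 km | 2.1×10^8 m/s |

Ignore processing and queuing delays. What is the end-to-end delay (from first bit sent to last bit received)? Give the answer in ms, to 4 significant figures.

L = 49000 bits.
Transmission delay per hop = L/R = 49000/1150000000 = 0.0426087 ms; 4 hops → 0.170435 ms.
Propagation delays (d/s per hop): 10, 8.0402, 2.41451, 19.5238 ms; sum = 39.9785 ms.
End-to-end = 40.15 ms.

40.15 ms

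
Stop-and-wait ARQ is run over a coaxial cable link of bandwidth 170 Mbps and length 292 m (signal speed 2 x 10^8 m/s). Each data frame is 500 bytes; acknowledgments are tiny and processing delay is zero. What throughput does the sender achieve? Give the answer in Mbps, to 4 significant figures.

151.2 Mbps

t_tx = L/R = 4000/170000000 = 2.35294e-05 s.
t_prop = 292/200000000 = 1.46e-06 s; RTT = 2.92e-06 s.
Cycle = t_tx + RTT = 2.64494e-05 s.
Throughput = L / cycle = 4000 / 2.64494e-05 = 151.2 Mbps.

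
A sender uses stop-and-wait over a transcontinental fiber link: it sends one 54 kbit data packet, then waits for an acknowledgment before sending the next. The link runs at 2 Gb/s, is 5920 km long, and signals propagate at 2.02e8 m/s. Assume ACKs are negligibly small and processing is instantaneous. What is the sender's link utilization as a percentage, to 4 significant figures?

t_tx = L/R = 54000/2000000000 = 2.7e-05 s.
t_prop = 5920000/202000000 = 0.0293069 s; RTT = 0.0586139 s.
Cycle = t_tx + RTT = 0.0586409 s.
Utilization = t_tx / cycle = 2.7e-05/0.0586409 = 0.04604 %.

0.04604 %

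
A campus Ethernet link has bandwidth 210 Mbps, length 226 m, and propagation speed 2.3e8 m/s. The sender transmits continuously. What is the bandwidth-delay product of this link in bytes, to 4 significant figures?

Propagation delay = 226 / 2.3e+08 = 9.82609e-07 s.
BDP = R × t_prop = 210000000 × 9.82609e-07 = 206.348 bits.
In bytes: 206.348/8 = 25.79 bytes.

25.79 bytes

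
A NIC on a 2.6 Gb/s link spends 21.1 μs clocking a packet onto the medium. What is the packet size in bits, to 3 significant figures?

L = R × t_tx = 2600000000 b/s × 2.11e-05 s = 54860 bits.

54900 bits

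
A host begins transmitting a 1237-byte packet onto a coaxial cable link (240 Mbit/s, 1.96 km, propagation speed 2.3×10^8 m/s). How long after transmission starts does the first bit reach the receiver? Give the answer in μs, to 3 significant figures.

8.52 μs

First bit experiences only propagation delay: d/s = 1960/2.3e+08 = 8.52 μs.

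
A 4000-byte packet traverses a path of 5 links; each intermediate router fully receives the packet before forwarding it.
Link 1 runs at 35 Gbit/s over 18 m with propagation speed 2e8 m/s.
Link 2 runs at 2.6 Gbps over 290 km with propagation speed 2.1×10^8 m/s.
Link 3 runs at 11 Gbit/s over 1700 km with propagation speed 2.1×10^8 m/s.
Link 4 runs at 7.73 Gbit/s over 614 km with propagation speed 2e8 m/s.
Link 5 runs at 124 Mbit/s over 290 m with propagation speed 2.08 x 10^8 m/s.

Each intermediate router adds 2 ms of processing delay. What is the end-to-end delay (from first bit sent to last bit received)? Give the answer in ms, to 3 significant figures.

20.8 ms

L = 4000 × 8 = 32000 bits.
Transmission delays (L/R per hop): 0.000914286, 0.0123077, 0.00290909, 0.00413972, 0.258065 ms; sum = 0.278335 ms.
Propagation delays (d/s per hop): 9e-05, 1.38095, 8.09524, 3.07, 0.00139423 ms; sum = 12.5477 ms.
Processing at 4 router(s): 4 × 2 ms = 8 ms.
End-to-end = 20.8 ms.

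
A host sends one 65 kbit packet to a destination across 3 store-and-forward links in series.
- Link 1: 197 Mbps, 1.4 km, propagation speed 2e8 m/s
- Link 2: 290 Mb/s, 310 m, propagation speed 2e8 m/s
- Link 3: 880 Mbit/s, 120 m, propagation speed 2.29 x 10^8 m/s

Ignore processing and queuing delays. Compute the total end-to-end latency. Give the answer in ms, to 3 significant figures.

L = 65000 bits.
Transmission delays (L/R per hop): 0.329949, 0.224138, 0.0738636 ms; sum = 0.627951 ms.
Propagation delays (d/s per hop): 0.007, 0.00155, 0.000524017 ms; sum = 0.00907402 ms.
End-to-end = 0.637 ms.

0.637 ms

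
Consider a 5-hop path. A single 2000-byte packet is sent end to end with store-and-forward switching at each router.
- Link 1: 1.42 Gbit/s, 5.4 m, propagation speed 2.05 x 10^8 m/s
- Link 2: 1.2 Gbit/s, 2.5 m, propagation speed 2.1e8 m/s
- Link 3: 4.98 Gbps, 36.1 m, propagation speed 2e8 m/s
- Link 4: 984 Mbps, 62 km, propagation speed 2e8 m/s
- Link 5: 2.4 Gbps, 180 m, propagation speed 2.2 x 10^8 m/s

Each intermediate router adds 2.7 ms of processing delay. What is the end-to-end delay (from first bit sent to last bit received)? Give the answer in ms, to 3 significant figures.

11.2 ms

L = 2000 × 8 = 16000 bits.
Transmission delays (L/R per hop): 0.0112676, 0.0133333, 0.00321285, 0.0162602, 0.00666667 ms; sum = 0.0507406 ms.
Propagation delays (d/s per hop): 2.63415e-05, 1.19048e-05, 0.0001805, 0.31, 0.000818182 ms; sum = 0.311037 ms.
Processing at 4 router(s): 4 × 2.7 ms = 10.8 ms.
End-to-end = 11.2 ms.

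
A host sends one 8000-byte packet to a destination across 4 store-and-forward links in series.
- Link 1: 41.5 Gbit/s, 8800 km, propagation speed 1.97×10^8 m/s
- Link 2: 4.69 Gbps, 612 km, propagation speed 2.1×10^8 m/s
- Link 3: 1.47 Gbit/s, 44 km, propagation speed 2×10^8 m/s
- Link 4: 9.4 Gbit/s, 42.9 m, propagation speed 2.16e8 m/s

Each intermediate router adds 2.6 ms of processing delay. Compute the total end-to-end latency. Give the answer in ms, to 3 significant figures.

55.7 ms

L = 8000 × 8 = 64000 bits.
Transmission delays (L/R per hop): 0.00154217, 0.0136461, 0.0435374, 0.00680851 ms; sum = 0.0655341 ms.
Propagation delays (d/s per hop): 44.6701, 2.91429, 0.22, 0.000198611 ms; sum = 47.8045 ms.
Processing at 3 router(s): 3 × 2.6 ms = 7.8 ms.
End-to-end = 55.7 ms.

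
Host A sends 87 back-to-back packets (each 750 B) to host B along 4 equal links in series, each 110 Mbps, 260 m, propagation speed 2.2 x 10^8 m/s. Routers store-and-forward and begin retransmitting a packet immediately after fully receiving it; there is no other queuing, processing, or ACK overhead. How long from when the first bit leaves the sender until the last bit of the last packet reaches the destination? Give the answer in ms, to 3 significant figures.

Per-hop transmission t_tx = L/R = 6000/110000000 = 0.0545455 ms.
Per-hop propagation t_prop = 260/2.2e+08 = 0.00118182 ms.
Pipeline fill: first packet needs 4·t_tx to clear all hops; remaining 86 packets each add one t_tx.
Total = (4+87-1)·t_tx + 4·t_prop = 90·0.0545455 + 4·0.00118182 = 4.91 ms.

4.91 ms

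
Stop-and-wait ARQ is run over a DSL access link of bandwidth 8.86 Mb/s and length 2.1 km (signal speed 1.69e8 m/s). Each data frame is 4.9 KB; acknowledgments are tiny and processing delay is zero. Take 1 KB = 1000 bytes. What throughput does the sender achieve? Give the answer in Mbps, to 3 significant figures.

8.81 Mbps

t_tx = L/R = 39200/8860000 = 0.00442438 s.
t_prop = 2100/169000000 = 1.2426e-05 s; RTT = 2.48521e-05 s.
Cycle = t_tx + RTT = 0.00444923 s.
Throughput = L / cycle = 39200 / 0.00444923 = 8.81 Mbps.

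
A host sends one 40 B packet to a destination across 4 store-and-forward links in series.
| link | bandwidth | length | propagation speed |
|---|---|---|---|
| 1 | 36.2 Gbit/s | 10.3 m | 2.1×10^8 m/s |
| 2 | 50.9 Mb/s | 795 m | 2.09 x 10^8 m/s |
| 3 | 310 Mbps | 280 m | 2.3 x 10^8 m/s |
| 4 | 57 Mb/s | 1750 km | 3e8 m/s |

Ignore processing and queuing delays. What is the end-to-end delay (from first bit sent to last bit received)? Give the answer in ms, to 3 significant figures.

L = 40 × 8 = 320 bits.
Transmission delays (L/R per hop): 8.83978e-06, 0.00628684, 0.00103226, 0.00561404 ms; sum = 0.012942 ms.
Propagation delays (d/s per hop): 4.90476e-05, 0.00380383, 0.00121739, 5.83333 ms; sum = 5.8384 ms.
End-to-end = 5.85 ms.

5.85 ms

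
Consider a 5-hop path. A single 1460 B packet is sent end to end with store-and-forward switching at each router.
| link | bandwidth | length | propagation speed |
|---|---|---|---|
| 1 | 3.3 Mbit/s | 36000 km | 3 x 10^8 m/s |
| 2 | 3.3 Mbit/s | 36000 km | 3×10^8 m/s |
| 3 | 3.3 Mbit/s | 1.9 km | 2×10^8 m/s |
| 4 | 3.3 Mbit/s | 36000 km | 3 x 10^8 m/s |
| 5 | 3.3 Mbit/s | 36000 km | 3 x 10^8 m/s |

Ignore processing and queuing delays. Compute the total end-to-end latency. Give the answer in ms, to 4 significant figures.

497.7 ms

L = 1460 × 8 = 11680 bits.
Transmission delay per hop = L/R = 11680/3300000 = 3.53939 ms; 5 hops → 17.697 ms.
Propagation delays (d/s per hop): 120, 120, 0.0095, 120, 120 ms; sum = 480.01 ms.
End-to-end = 497.7 ms.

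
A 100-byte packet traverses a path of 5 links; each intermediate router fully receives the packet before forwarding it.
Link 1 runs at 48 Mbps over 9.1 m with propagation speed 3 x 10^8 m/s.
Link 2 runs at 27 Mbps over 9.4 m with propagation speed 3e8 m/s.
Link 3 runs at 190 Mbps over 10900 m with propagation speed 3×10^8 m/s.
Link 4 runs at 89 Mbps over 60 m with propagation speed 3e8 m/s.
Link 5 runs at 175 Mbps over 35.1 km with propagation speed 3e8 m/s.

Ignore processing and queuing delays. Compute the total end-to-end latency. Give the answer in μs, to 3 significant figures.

218 μs

L = 100 × 8 = 800 bits.
Transmission delays (L/R per hop): 16.6667, 29.6296, 4.21053, 8.98876, 4.57143 μs; sum = 64.067 μs.
Propagation delays (d/s per hop): 0.0303333, 0.0313333, 36.3333, 0.2, 117 μs; sum = 153.595 μs.
End-to-end = 218 μs.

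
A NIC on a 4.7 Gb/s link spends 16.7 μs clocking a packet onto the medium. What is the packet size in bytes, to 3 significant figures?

9810 bytes

L = R × t_tx = 4700000000 b/s × 1.67e-05 s = 78490 bits.
In bytes: 78490 / 8 = 9810 bytes.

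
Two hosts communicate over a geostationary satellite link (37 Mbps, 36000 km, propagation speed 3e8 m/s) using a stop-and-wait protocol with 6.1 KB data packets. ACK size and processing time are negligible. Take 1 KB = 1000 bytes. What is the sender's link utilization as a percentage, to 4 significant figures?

t_tx = L/R = 48800/37000000 = 0.00131892 s.
t_prop = 36000000/300000000 = 0.12 s; RTT = 0.24 s.
Cycle = t_tx + RTT = 0.241319 s.
Utilization = t_tx / cycle = 0.00131892/0.241319 = 0.5465 %.

0.5465 %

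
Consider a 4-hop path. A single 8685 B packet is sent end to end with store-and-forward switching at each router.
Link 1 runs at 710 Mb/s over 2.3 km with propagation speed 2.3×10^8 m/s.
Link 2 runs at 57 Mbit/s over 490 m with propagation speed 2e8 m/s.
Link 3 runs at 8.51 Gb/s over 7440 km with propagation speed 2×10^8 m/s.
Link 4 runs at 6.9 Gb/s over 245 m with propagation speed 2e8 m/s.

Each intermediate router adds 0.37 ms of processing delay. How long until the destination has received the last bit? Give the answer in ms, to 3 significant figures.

39.7 ms

L = 8685 × 8 = 69480 bits.
Transmission delays (L/R per hop): 0.0978592, 1.21895, 0.00816451, 0.0100696 ms; sum = 1.33504 ms.
Propagation delays (d/s per hop): 0.01, 0.00245, 37.2, 0.001225 ms; sum = 37.2137 ms.
Processing at 3 router(s): 3 × 0.37 ms = 1.11 ms.
End-to-end = 39.7 ms.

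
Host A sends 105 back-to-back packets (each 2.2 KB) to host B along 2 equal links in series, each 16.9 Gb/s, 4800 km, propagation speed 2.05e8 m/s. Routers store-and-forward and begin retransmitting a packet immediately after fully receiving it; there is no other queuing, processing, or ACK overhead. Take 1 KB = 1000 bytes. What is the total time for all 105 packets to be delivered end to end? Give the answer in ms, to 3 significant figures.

Per-hop transmission t_tx = L/R = 17600/1.69e+10 = 0.00104142 ms.
Per-hop propagation t_prop = 4800000/2.05e+08 = 23.4146 ms.
Pipeline fill: first packet needs 2·t_tx to clear all hops; remaining 104 packets each add one t_tx.
Total = (2+105-1)·t_tx + 2·t_prop = 106·0.00104142 + 2·23.4146 = 46.9 ms.

46.9 ms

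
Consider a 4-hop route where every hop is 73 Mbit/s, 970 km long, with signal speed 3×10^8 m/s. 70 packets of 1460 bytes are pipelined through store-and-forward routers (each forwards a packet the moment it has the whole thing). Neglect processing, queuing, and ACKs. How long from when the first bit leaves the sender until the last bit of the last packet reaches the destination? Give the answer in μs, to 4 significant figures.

Per-hop transmission t_tx = L/R = 11680/73000000 = 160 μs.
Per-hop propagation t_prop = 970000/300000000 = 3233.33 μs.
Pipeline fill: first packet needs 4·t_tx to clear all hops; remaining 69 packets each add one t_tx.
Total = (4+70-1)·t_tx + 4·t_prop = 73·160 + 4·3233.33 = 24610 μs.

24610 μs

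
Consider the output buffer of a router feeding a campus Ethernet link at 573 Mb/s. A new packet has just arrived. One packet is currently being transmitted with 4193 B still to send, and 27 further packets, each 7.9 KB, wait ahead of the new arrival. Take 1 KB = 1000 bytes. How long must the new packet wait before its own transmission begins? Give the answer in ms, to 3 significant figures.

3.04 ms

Each queued packet: L/R = 63200/573000000 = 0.110297 ms.
27 queued → 2.97801 ms.
Plus remaining 33544 bits of current packet: 0.058541 ms.
Queuing delay = 3.04 ms.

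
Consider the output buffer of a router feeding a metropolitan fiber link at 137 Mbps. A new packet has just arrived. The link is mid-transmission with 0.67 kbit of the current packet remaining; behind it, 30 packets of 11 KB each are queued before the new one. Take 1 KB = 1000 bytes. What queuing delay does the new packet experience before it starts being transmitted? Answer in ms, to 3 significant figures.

Each queued packet: L/R = 88000/137000000 = 0.642336 ms.
30 queued → 19.2701 ms.
Plus remaining 670 bits of current packet: 0.00489051 ms.
Queuing delay = 19.3 ms.

19.3 ms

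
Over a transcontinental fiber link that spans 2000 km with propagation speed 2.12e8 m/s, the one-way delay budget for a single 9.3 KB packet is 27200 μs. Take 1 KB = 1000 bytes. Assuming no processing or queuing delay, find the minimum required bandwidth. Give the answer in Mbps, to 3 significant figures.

4.19 Mbps

L = 74400 bits.
Propagation delay = 2000000 / 212000000 = 9433.96 μs.
Transmission budget = 27200 − 9433.96 = 17766 μs.
R ≥ L / t_tx = 74400 bits / 0.017766 s = 4.19 Mbps.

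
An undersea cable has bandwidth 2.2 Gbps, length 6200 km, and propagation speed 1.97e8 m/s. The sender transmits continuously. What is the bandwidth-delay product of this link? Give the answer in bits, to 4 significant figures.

69240000 bits

Propagation delay = 6200000 / 197000000 = 0.0314721 s.
BDP = R × t_prop = 2200000000 × 0.0314721 = 69238600 bits.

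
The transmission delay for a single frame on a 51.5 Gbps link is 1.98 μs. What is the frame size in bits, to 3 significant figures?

102000 bits

L = R × t_tx = 51500000000 b/s × 1.98e-06 s = 101970 bits.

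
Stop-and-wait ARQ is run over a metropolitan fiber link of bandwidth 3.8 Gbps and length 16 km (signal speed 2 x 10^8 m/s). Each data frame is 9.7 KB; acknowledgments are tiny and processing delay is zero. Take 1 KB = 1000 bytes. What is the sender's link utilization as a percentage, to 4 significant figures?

11.32 %

t_tx = L/R = 77600/3800000000 = 2.04211e-05 s.
t_prop = 16000/200000000 = 8e-05 s; RTT = 0.00016 s.
Cycle = t_tx + RTT = 0.000180421 s.
Utilization = t_tx / cycle = 2.04211e-05/0.000180421 = 11.32 %.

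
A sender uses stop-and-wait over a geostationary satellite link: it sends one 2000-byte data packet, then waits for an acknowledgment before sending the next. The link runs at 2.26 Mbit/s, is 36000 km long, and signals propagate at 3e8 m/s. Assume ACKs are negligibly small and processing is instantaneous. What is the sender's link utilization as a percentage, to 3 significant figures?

t_tx = L/R = 16000/2260000 = 0.00707965 s.
t_prop = 36000000/300000000 = 0.12 s; RTT = 0.24 s.
Cycle = t_tx + RTT = 0.24708 s.
Utilization = t_tx / cycle = 0.00707965/0.24708 = 2.87 %.

2.87 %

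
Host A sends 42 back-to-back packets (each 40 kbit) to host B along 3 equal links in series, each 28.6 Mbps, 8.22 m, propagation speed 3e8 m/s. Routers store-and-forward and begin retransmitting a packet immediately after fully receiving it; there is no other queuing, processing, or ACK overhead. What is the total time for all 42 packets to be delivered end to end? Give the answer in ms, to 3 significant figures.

Per-hop transmission t_tx = L/R = 40000/28600000 = 1.3986 ms.
Per-hop propagation t_prop = 8.22/300000000 = 2.74e-05 ms.
Pipeline fill: first packet needs 3·t_tx to clear all hops; remaining 41 packets each add one t_tx.
Total = (3+42-1)·t_tx + 3·t_prop = 44·1.3986 + 3·2.74e-05 = 61.5 ms.

61.5 ms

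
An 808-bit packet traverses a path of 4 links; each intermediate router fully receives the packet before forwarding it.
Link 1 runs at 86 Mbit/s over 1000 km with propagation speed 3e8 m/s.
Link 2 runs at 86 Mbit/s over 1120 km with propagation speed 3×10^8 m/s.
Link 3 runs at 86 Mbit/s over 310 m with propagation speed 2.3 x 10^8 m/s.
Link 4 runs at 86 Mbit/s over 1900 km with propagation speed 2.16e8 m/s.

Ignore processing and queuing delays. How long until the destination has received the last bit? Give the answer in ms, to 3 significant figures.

15.9 ms

Transmission delay per hop = L/R = 808/86000000 = 0.00939535 ms; 4 hops → 0.0375814 ms.
Propagation delays (d/s per hop): 3.33333, 3.73333, 0.00134783, 8.7963 ms; sum = 15.8643 ms.
End-to-end = 15.9 ms.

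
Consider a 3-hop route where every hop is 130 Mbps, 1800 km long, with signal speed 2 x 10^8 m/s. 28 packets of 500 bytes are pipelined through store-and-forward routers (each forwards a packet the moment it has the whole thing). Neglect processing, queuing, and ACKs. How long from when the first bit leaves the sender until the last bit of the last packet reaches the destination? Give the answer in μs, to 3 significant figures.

27900 μs

Per-hop transmission t_tx = L/R = 4000/130000000 = 30.7692 μs.
Per-hop propagation t_prop = 1800000/200000000 = 9000 μs.
Pipeline fill: first packet needs 3·t_tx to clear all hops; remaining 27 packets each add one t_tx.
Total = (3+28-1)·t_tx + 3·t_prop = 30·30.7692 + 3·9000 = 27900 μs.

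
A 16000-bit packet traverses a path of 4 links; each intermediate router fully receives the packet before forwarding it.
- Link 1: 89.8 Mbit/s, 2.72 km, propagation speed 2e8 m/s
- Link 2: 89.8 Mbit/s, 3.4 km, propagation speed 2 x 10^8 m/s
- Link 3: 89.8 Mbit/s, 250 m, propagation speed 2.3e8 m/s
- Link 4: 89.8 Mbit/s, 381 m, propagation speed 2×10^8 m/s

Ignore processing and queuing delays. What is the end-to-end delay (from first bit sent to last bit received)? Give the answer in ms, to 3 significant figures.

0.746 ms

Transmission delay per hop = L/R = 16000/89800000 = 0.178174 ms; 4 hops → 0.712695 ms.
Propagation delays (d/s per hop): 0.0136, 0.017, 0.00108696, 0.001905 ms; sum = 0.033592 ms.
End-to-end = 0.746 ms.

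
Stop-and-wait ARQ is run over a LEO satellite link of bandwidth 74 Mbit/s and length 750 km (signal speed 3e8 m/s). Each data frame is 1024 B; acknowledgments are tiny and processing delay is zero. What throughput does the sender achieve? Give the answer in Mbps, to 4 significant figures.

1.603 Mbps

t_tx = L/R = 8192/74000000 = 0.000110703 s.
t_prop = 750000/300000000 = 0.0025 s; RTT = 0.005 s.
Cycle = t_tx + RTT = 0.0051107 s.
Throughput = L / cycle = 8192 / 0.0051107 = 1.603 Mbps.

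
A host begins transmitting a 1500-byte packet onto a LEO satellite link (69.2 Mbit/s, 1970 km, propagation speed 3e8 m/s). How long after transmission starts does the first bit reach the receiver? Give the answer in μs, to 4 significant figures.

6567 μs

First bit experiences only propagation delay: d/s = 1970000/300000000 = 6567 μs.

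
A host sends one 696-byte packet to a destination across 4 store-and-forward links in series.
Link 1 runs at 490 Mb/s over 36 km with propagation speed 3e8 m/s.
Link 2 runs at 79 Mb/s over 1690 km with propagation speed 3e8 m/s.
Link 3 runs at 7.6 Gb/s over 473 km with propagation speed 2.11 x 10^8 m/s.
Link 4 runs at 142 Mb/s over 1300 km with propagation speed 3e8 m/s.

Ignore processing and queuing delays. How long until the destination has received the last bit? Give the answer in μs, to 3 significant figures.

12500 μs

L = 696 × 8 = 5568 bits.
Transmission delays (L/R per hop): 11.3633, 70.481, 0.732632, 39.2113 μs; sum = 121.788 μs.
Propagation delays (d/s per hop): 120, 5633.33, 2241.71, 4333.33 μs; sum = 12328.4 μs.
End-to-end = 12500 μs.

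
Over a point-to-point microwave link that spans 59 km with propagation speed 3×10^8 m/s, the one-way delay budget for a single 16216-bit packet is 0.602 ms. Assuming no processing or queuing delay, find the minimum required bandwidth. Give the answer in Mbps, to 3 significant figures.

40.0 Mbps

Propagation delay = 59000 / 300000000 = 0.196667 ms.
Transmission budget = 0.602 − 0.196667 = 0.405333 ms.
R ≥ L / t_tx = 16216 bits / 0.000405333 s = 40.0 Mbps.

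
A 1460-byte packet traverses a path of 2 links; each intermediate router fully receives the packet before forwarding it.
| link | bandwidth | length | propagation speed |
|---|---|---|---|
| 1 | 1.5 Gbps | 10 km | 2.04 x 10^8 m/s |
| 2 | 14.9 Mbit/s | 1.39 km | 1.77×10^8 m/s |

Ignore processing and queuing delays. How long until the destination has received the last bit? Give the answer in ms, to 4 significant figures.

0.8486 ms

L = 1460 × 8 = 11680 bits.
Transmission delays (L/R per hop): 0.00778667, 0.783893 ms; sum = 0.791679 ms.
Propagation delays (d/s per hop): 0.0490196, 0.00785311 ms; sum = 0.0568727 ms.
End-to-end = 0.8486 ms.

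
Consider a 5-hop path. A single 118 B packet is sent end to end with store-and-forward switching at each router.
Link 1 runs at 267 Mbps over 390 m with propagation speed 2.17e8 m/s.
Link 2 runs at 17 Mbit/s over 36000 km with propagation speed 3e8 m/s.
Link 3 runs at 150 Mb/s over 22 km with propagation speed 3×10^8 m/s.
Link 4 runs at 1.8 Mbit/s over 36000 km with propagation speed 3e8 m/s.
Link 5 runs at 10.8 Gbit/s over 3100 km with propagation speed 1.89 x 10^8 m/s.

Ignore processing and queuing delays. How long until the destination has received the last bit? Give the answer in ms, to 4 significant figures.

L = 118 × 8 = 944 bits.
Transmission delays (L/R per hop): 0.00353558, 0.0555294, 0.00629333, 0.524444, 8.74074e-05 ms; sum = 0.58989 ms.
Propagation delays (d/s per hop): 0.00179724, 120, 0.0733333, 120, 16.4021 ms; sum = 256.477 ms.
End-to-end = 257.1 ms.

257.1 ms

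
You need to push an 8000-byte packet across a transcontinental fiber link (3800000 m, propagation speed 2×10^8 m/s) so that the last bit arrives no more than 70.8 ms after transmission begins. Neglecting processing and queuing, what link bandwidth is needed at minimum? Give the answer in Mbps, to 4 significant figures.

L = 64000 bits.
Propagation delay = 3800000 / 200000000 = 19 ms.
Transmission budget = 70.8 − 19 = 51.8 ms.
R ≥ L / t_tx = 64000 bits / 0.0518 s = 1.236 Mbps.

1.236 Mbps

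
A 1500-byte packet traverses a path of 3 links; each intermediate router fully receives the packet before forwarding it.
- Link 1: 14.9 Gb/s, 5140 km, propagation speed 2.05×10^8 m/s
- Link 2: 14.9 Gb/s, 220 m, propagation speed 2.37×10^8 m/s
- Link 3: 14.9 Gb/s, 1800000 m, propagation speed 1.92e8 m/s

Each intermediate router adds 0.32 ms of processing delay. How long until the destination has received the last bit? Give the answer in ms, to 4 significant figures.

L = 1500 × 8 = 12000 bits.
Transmission delay per hop = L/R = 12000/14900000000 = 0.000805369 ms; 3 hops → 0.00241611 ms.
Propagation delays (d/s per hop): 25.0732, 0.00092827, 9.375 ms; sum = 34.4491 ms.
Processing at 2 router(s): 2 × 0.32 ms = 0.64 ms.
End-to-end = 35.09 ms.

35.09 ms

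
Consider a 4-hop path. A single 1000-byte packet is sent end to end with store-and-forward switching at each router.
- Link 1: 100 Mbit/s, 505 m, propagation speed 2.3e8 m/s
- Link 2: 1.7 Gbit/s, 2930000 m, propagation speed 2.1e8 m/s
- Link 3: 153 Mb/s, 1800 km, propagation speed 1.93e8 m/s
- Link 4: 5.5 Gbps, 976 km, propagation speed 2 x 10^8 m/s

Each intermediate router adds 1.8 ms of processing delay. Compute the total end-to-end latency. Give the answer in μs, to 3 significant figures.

33700 μs

L = 1000 × 8 = 8000 bits.
Transmission delays (L/R per hop): 80, 4.70588, 52.2876, 1.45455 μs; sum = 138.448 μs.
Propagation delays (d/s per hop): 2.19565, 13952.4, 9326.42, 4880 μs; sum = 28161 μs.
Processing at 3 router(s): 3 × 1.8 ms = 5400 μs.
End-to-end = 33700 μs.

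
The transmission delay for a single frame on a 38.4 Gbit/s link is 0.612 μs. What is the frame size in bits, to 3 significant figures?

L = R × t_tx = 38400000000 b/s × 6.12e-07 s = 23500.8 bits.

23500 bits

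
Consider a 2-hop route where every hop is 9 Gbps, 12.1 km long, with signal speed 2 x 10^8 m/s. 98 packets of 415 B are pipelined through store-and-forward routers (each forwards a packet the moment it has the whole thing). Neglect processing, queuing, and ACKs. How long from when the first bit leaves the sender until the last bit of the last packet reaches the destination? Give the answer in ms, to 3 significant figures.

0.158 ms

Per-hop transmission t_tx = L/R = 3320/9000000000 = 0.000368889 ms.
Per-hop propagation t_prop = 12100/200000000 = 0.0605 ms.
Pipeline fill: first packet needs 2·t_tx to clear all hops; remaining 97 packets each add one t_tx.
Total = (2+98-1)·t_tx + 2·t_prop = 99·0.000368889 + 2·0.0605 = 0.158 ms.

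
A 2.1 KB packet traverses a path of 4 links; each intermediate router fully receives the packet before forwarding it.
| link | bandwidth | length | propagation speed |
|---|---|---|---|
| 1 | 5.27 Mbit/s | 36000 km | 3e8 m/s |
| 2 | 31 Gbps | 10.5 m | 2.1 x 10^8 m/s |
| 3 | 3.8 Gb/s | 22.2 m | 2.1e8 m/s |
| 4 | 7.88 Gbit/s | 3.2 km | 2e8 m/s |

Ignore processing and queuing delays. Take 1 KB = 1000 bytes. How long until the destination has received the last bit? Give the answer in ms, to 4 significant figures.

L = 16800 bits.
Transmission delays (L/R per hop): 3.18786, 0.000541935, 0.00442105, 0.00213198 ms; sum = 3.19495 ms.
Propagation delays (d/s per hop): 120, 5e-05, 0.000105714, 0.016 ms; sum = 120.016 ms.
End-to-end = 123.2 ms.

123.2 ms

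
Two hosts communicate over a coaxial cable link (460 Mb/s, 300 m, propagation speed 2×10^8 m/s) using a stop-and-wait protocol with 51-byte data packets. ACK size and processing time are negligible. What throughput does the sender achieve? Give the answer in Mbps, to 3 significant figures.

t_tx = L/R = 408/460000000 = 8.86957e-07 s.
t_prop = 300/200000000 = 1.5e-06 s; RTT = 3e-06 s.
Cycle = t_tx + RTT = 3.88696e-06 s.
Throughput = L / cycle = 408 / 3.88696e-06 = 105 Mbps.

105 Mbps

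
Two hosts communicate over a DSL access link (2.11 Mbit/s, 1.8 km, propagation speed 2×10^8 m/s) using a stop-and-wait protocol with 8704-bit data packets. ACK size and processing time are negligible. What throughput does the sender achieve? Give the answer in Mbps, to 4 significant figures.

2.101 Mbps

t_tx = L/R = 8704/2110000 = 0.00412512 s.
t_prop = 1800/200000000 = 9e-06 s; RTT = 1.8e-05 s.
Cycle = t_tx + RTT = 0.00414312 s.
Throughput = L / cycle = 8704 / 0.00414312 = 2.101 Mbps.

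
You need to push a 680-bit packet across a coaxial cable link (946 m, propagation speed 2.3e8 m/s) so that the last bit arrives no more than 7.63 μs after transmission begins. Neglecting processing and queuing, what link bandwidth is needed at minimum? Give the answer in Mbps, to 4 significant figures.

193.3 Mbps

Propagation delay = 946 / 2.3e+08 = 4.11304 μs.
Transmission budget = 7.63 − 4.11304 = 3.51696 μs.
R ≥ L / t_tx = 680 bits / 3.51696e-06 s = 193.3 Mbps.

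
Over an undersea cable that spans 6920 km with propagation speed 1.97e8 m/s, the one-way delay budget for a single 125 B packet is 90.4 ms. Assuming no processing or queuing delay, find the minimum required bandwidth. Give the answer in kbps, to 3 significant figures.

18.1 kbps

L = 1000 bits.
Propagation delay = 6920000 / 197000000 = 35.1269 ms.
Transmission budget = 90.4 − 35.1269 = 55.2731 ms.
R ≥ L / t_tx = 1000 bits / 0.0552731 s = 18.1 kbps.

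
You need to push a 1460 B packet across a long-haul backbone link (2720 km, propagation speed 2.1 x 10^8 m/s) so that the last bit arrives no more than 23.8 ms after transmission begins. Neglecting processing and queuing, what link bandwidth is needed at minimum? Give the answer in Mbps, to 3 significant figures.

1.08 Mbps

L = 11680 bits.
Propagation delay = 2720000 / 210000000 = 12.9524 ms.
Transmission budget = 23.8 − 12.9524 = 10.8476 ms.
R ≥ L / t_tx = 11680 bits / 0.0108476 s = 1.08 Mbps.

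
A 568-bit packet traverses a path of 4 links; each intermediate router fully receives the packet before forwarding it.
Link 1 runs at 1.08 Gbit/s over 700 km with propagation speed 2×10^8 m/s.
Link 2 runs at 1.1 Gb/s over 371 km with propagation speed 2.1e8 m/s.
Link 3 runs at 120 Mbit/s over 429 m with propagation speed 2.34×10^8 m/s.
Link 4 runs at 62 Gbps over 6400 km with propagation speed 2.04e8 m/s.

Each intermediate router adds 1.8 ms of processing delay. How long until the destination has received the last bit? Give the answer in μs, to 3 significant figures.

42000 μs

Transmission delays (L/R per hop): 0.525926, 0.516364, 4.73333, 0.00916129 μs; sum = 5.78478 μs.
Propagation delays (d/s per hop): 3500, 1766.67, 1.83333, 31372.5 μs; sum = 36641 μs.
Processing at 3 router(s): 3 × 1.8 ms = 5400 μs.
End-to-end = 42000 μs.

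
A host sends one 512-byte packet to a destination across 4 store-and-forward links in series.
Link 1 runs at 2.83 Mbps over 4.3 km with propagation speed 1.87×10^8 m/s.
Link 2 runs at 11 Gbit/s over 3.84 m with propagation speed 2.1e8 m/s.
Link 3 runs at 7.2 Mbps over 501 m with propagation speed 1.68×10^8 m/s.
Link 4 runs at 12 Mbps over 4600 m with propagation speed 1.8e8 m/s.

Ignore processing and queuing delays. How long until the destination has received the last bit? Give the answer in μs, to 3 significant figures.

2410 μs

L = 512 × 8 = 4096 bits.
Transmission delays (L/R per hop): 1447.35, 0.372364, 568.889, 341.333 μs; sum = 2357.94 μs.
Propagation delays (d/s per hop): 22.9947, 0.0182857, 2.98214, 25.5556 μs; sum = 51.5506 μs.
End-to-end = 2410 μs.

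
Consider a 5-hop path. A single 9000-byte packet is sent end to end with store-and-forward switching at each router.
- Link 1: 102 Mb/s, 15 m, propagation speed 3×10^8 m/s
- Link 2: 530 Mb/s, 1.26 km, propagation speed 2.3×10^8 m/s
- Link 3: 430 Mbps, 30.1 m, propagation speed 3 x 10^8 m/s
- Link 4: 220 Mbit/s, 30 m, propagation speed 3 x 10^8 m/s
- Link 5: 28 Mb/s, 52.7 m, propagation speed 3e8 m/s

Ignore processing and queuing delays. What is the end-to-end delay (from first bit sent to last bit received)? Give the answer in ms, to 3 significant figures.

3.91 ms

L = 9000 × 8 = 72000 bits.
Transmission delays (L/R per hop): 0.705882, 0.135849, 0.167442, 0.327273, 2.57143 ms; sum = 3.90787 ms.
Propagation delays (d/s per hop): 5e-05, 0.00547826, 0.000100333, 0.0001, 0.000175667 ms; sum = 0.00590426 ms.
End-to-end = 3.91 ms.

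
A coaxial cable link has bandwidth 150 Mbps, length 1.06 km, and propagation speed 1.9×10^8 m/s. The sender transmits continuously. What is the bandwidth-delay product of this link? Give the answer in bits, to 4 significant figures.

836.8 bits

Propagation delay = 1060 / 190000000 = 5.57895e-06 s.
BDP = R × t_prop = 150000000 × 5.57895e-06 = 836.842 bits.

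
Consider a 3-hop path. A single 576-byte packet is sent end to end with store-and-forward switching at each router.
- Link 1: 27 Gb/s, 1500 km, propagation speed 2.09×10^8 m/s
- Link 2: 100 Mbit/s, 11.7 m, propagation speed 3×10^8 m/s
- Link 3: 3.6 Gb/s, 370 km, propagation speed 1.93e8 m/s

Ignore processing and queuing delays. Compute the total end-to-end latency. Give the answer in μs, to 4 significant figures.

L = 576 × 8 = 4608 bits.
Transmission delays (L/R per hop): 0.170667, 46.08, 1.28 μs; sum = 47.5307 μs.
Propagation delays (d/s per hop): 7177.03, 0.039, 1917.1 μs; sum = 9094.17 μs.
End-to-end = 9142 μs.

9142 μs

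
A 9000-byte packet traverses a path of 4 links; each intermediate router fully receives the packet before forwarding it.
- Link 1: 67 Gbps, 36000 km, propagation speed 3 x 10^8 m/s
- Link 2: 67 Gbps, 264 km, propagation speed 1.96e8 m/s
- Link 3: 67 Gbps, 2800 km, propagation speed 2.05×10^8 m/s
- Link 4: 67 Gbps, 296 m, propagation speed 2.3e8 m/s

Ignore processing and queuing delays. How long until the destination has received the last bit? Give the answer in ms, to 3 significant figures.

L = 9000 × 8 = 72000 bits.
Transmission delay per hop = L/R = 72000/67000000000 = 0.00107463 ms; 4 hops → 0.00429851 ms.
Propagation delays (d/s per hop): 120, 1.34694, 13.6585, 0.00128696 ms; sum = 135.007 ms.
End-to-end = 135 ms.

135 ms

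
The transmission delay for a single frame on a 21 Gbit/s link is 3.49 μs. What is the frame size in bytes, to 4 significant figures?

L = R × t_tx = 21000000000 b/s × 3.49e-06 s = 73290 bits.
In bytes: 73290 / 8 = 9161 bytes.

9161 bytes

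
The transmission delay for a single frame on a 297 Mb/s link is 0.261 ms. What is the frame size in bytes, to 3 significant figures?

L = R × t_tx = 297000000 b/s × 0.000261 s = 77517 bits.
In bytes: 77517 / 8 = 9690 bytes.

9690 bytes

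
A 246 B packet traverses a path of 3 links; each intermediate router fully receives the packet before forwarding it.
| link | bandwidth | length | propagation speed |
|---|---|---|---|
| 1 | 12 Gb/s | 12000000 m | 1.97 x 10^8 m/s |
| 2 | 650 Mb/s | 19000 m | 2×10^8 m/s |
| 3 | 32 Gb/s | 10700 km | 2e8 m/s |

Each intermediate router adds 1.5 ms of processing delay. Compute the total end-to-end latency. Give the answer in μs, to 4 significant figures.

117500 μs

L = 246 × 8 = 1968 bits.
Transmission delays (L/R per hop): 0.164, 3.02769, 0.0615 μs; sum = 3.25319 μs.
Propagation delays (d/s per hop): 60913.7, 95, 53500 μs; sum = 114509 μs.
Processing at 2 router(s): 2 × 1.5 ms = 3000 μs.
End-to-end = 117500 μs.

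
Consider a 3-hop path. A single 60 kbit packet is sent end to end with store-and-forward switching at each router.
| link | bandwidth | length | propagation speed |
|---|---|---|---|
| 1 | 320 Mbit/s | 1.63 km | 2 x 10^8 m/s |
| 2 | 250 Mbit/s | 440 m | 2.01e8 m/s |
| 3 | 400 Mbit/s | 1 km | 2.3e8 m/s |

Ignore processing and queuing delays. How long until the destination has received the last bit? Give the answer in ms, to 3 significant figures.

L = 60000 bits.
Transmission delays (L/R per hop): 0.1875, 0.24, 0.15 ms; sum = 0.5775 ms.
Propagation delays (d/s per hop): 0.00815, 0.00218905, 0.00434783 ms; sum = 0.0146869 ms.
End-to-end = 0.592 ms.

0.592 ms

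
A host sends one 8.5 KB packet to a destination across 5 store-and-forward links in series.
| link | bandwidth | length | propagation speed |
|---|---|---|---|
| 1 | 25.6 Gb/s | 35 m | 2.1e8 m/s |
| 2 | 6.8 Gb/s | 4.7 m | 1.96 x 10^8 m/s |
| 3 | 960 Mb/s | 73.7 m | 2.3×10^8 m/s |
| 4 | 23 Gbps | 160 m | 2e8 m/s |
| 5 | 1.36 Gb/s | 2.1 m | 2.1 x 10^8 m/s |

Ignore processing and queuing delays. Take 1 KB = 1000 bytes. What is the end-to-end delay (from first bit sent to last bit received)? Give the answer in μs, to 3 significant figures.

L = 68000 bits.
Transmission delays (L/R per hop): 2.65625, 10, 70.8333, 2.95652, 50 μs; sum = 136.446 μs.
Propagation delays (d/s per hop): 0.166667, 0.0239796, 0.320435, 0.8, 0.01 μs; sum = 1.32108 μs.
End-to-end = 138 μs.

138 μs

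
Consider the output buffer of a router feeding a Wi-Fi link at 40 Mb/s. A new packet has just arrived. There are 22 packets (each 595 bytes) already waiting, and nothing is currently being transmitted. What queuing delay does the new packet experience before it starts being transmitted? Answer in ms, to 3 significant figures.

2.62 ms

Each queued packet: L/R = 4760/40000000 = 0.119 ms.
22 queued → 2.618 ms.
Queuing delay = 2.62 ms.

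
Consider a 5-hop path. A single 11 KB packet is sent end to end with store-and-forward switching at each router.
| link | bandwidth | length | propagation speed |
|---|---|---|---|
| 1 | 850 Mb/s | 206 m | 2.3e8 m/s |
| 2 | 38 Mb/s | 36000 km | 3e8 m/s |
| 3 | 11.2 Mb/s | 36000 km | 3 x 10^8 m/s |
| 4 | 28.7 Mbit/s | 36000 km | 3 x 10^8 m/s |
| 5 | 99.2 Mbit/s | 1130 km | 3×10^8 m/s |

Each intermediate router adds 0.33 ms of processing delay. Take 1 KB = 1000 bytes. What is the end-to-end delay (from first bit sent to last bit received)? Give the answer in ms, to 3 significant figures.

379 ms

L = 88000 bits.
Transmission delays (L/R per hop): 0.103529, 2.31579, 7.85714, 3.0662, 0.887097 ms; sum = 14.2298 ms.
Propagation delays (d/s per hop): 0.000895652, 120, 120, 120, 3.76667 ms; sum = 363.768 ms.
Processing at 4 router(s): 4 × 0.33 ms = 1.32 ms.
End-to-end = 379 ms.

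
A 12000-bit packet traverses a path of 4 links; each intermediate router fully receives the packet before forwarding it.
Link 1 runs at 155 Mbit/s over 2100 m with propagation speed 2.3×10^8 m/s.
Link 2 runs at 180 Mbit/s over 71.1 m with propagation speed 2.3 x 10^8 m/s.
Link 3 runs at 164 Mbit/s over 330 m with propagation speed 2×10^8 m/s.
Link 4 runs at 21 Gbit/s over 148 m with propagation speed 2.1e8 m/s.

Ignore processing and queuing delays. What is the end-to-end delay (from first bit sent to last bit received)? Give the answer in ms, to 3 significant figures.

0.230 ms

Transmission delays (L/R per hop): 0.0774194, 0.0666667, 0.0731707, 0.000571429 ms; sum = 0.217828 ms.
Propagation delays (d/s per hop): 0.00913043, 0.00030913, 0.00165, 0.000704762 ms; sum = 0.0117943 ms.
End-to-end = 0.230 ms.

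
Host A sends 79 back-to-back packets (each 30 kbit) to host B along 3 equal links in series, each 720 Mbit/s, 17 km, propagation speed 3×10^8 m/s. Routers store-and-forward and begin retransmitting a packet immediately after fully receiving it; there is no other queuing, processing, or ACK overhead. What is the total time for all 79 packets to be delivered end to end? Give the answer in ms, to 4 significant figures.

3.545 ms

Per-hop transmission t_tx = L/R = 30000/720000000 = 0.0416667 ms.
Per-hop propagation t_prop = 17000/300000000 = 0.0566667 ms.
Pipeline fill: first packet needs 3·t_tx to clear all hops; remaining 78 packets each add one t_tx.
Total = (3+79-1)·t_tx + 3·t_prop = 81·0.0416667 + 3·0.0566667 = 3.545 ms.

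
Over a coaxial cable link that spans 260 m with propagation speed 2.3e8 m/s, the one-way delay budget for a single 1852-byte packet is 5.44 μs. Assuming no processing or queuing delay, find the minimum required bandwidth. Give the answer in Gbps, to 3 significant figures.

3.44 Gbps

L = 14816 bits.
Propagation delay = 260 / 2.3e+08 = 1.13043 μs.
Transmission budget = 5.44 − 1.13043 = 4.30957 μs.
R ≥ L / t_tx = 14816 bits / 4.30957e-06 s = 3.44 Gbps.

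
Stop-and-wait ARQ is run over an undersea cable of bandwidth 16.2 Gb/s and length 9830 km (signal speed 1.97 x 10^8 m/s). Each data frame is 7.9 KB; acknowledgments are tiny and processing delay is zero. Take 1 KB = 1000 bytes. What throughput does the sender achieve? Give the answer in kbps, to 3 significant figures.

633 kbps

t_tx = L/R = 63200/16200000000 = 3.90123e-06 s.
t_prop = 9830000/197000000 = 0.0498985 s; RTT = 0.099797 s.
Cycle = t_tx + RTT = 0.0998009 s.
Throughput = L / cycle = 63200 / 0.0998009 = 633 kbps.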